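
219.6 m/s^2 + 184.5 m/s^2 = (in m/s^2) 404.1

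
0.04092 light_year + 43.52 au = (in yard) 4.305e+14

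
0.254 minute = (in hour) 0.004233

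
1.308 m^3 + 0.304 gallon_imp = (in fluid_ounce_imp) 4.608e+04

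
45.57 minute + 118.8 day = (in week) 16.98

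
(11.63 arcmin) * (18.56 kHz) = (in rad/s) 62.79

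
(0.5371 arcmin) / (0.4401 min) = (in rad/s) 5.917e-06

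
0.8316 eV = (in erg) 1.332e-12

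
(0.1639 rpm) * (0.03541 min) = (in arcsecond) 7522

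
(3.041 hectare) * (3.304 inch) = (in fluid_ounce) 8.63e+07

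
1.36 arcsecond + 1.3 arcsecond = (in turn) 2.052e-06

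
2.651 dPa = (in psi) 3.845e-05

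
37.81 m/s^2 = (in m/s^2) 37.81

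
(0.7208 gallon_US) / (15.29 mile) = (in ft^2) 1.194e-06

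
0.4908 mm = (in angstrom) 4.908e+06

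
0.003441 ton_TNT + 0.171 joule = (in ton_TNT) 0.003441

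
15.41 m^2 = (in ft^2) 165.9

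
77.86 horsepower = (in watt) 5.806e+04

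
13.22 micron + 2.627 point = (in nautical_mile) 5.075e-07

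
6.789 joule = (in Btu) 0.006435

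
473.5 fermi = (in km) 4.735e-16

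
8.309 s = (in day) 9.617e-05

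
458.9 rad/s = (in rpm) 4382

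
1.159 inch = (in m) 0.02944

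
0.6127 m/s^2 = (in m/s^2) 0.6127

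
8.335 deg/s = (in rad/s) 0.1455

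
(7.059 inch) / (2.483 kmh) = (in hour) 7.221e-05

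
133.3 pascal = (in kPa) 0.1333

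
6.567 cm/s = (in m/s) 0.06567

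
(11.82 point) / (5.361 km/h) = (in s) 0.0028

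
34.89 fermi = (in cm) 3.489e-12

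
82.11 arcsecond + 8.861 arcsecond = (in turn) 7.019e-05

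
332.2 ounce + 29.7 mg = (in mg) 9.418e+06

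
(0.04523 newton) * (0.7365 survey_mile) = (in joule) 53.61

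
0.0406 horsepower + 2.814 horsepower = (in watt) 2129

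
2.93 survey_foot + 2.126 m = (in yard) 3.302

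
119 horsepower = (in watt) 8.874e+04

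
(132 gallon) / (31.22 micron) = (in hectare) 1.6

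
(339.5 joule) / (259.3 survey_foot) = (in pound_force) 0.9657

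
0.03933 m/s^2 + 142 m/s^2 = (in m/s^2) 142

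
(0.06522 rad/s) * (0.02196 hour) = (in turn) 0.8206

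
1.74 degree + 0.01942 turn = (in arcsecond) 3.143e+04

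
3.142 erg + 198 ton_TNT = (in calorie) 1.98e+11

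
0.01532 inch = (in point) 1.103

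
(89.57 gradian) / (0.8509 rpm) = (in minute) 0.2632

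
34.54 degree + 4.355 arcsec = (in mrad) 602.9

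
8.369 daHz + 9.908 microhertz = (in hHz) 0.8369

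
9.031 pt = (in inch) 0.1254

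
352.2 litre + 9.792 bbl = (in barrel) 12.01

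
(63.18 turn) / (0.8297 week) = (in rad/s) 0.0007911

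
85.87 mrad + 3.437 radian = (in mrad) 3523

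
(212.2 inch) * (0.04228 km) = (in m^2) 227.9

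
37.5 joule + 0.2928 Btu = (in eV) 2.162e+21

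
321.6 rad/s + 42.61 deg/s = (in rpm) 3078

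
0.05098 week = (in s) 3.083e+04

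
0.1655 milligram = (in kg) 1.655e-07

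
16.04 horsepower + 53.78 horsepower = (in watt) 5.206e+04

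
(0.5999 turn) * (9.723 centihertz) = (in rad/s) 0.3665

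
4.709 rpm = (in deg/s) 28.25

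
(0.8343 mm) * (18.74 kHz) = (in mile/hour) 34.97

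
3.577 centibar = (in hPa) 35.77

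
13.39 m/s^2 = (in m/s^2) 13.39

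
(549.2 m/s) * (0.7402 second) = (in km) 0.4065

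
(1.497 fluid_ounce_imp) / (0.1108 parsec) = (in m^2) 1.244e-20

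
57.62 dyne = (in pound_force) 0.0001295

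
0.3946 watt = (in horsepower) 0.0005292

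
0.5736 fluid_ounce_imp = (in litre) 0.0163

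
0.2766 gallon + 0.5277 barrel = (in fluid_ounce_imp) 2990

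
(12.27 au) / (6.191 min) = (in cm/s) 4.941e+11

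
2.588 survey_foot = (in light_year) 8.338e-17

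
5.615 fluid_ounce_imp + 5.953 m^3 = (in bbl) 37.44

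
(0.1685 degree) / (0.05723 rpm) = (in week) 8.114e-07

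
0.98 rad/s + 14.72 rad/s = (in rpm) 149.9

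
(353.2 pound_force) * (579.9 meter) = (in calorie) 2.178e+05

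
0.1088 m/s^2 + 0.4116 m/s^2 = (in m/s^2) 0.5204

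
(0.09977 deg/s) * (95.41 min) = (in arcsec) 2.056e+06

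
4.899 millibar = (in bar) 0.004899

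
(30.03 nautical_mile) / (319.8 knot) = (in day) 0.003913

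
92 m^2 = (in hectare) 0.0092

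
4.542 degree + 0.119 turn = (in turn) 0.1316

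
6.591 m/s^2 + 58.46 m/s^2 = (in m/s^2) 65.05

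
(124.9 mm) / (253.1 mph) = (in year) 3.5e-11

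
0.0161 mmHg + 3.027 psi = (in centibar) 20.87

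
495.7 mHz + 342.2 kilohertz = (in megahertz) 0.3422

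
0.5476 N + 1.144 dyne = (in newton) 0.5476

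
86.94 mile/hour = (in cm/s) 3887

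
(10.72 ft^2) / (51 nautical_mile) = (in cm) 0.001054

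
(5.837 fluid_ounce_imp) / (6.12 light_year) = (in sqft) 3.083e-20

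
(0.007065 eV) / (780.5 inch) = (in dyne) 5.71e-18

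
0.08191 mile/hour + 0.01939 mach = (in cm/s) 663.9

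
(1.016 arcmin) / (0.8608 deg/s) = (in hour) 5.464e-06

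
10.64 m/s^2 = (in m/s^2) 10.64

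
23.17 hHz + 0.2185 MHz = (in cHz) 2.208e+07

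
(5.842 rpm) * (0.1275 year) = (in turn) 3.915e+05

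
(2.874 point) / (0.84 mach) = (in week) 5.861e-12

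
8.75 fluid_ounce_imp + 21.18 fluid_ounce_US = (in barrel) 0.005503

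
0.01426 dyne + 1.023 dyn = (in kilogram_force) 1.058e-06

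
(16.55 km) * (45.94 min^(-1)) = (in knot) 2.463e+04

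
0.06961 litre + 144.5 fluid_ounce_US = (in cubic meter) 0.004343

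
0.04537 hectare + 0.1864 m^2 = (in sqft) 4886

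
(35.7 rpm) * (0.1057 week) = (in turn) 3.804e+04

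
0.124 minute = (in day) 8.611e-05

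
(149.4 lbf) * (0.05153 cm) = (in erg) 3.424e+06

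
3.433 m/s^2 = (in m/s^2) 3.433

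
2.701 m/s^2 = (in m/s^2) 2.701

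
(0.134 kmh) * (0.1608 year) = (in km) 188.8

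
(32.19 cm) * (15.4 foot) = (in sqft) 16.26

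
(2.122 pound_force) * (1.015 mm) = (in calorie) 0.00229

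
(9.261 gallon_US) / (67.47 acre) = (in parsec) 4.161e-24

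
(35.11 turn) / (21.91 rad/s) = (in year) 3.193e-07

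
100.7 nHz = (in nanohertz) 100.7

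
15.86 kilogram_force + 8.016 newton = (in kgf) 16.68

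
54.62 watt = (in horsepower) 0.07325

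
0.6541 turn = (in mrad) 4110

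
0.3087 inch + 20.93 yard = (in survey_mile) 0.0119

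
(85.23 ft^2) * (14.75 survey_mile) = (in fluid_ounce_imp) 6.615e+09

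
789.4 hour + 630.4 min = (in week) 4.761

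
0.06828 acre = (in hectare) 0.02763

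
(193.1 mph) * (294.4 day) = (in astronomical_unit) 0.01468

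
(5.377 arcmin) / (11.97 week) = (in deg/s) 1.238e-08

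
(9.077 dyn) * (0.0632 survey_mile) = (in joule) 0.009232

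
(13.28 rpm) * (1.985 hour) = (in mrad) 9.938e+06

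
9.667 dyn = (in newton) 9.667e-05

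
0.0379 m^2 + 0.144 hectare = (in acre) 0.3558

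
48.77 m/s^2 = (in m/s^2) 48.77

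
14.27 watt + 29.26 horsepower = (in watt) 2.183e+04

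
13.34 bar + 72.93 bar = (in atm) 85.14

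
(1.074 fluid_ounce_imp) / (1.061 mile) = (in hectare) 1.787e-12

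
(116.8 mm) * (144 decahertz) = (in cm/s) 1.682e+04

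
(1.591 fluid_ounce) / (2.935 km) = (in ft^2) 1.726e-07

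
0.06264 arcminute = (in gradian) 0.00116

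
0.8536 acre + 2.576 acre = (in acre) 3.43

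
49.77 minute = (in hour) 0.8295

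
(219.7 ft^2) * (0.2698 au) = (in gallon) 2.176e+14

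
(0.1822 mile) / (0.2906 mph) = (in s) 2257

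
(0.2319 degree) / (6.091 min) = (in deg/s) 0.0006345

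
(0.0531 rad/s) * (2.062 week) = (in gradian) 4.216e+06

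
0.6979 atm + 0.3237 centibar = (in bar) 0.7104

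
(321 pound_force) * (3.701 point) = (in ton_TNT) 4.456e-10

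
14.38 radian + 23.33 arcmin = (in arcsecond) 2.967e+06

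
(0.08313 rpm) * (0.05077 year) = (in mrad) 1.394e+07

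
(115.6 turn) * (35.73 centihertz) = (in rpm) 2478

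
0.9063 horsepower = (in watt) 675.8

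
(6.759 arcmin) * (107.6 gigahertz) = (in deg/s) 1.212e+10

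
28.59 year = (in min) 1.503e+07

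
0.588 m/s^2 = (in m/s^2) 0.588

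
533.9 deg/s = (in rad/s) 9.318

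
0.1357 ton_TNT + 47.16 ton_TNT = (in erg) 1.979e+18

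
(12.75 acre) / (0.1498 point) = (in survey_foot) 3.203e+09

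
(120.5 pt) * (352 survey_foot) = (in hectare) 0.0004561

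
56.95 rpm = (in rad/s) 5.964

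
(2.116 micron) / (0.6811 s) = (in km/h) 1.118e-05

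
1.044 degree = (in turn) 0.0029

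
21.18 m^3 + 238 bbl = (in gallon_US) 1.559e+04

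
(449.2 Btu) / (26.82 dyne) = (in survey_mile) 1.098e+06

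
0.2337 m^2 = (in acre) 5.775e-05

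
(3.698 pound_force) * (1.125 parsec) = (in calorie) 1.365e+17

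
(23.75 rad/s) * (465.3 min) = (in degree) 3.799e+07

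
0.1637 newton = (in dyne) 1.637e+04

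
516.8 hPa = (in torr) 387.6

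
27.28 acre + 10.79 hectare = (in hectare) 21.83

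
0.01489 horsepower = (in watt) 11.1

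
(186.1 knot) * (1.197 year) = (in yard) 3.952e+09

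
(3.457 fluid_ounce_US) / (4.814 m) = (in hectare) 2.124e-09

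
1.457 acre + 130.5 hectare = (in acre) 323.9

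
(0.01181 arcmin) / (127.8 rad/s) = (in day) 3.111e-13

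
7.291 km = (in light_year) 7.707e-13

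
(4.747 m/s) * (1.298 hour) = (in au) 1.483e-07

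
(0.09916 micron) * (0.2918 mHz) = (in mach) 8.498e-14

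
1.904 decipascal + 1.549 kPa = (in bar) 0.01549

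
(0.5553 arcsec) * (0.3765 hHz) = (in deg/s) 0.005808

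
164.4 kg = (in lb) 362.4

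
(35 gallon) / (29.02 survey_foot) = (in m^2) 0.01498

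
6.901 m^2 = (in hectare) 0.0006901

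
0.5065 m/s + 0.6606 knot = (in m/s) 0.8463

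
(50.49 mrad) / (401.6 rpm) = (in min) 2.001e-05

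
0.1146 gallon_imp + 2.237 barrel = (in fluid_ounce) 1.204e+04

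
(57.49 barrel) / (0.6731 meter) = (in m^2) 13.58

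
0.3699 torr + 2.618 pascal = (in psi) 0.007532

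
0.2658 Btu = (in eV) 1.75e+21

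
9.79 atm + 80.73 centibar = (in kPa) 1073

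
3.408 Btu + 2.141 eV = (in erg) 3.596e+10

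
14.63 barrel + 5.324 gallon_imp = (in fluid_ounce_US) 7.947e+04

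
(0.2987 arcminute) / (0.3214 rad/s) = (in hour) 7.51e-08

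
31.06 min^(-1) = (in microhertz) 5.177e+05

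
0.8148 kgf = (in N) 7.99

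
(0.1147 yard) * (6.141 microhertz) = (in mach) 1.892e-09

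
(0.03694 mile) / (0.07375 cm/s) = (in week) 0.1333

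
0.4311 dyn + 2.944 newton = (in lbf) 0.6618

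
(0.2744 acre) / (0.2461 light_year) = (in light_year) 5.041e-29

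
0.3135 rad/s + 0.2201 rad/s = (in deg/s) 30.57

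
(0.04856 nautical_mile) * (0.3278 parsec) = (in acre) 2.248e+14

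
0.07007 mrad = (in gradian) 0.004461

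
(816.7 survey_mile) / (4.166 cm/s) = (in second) 3.155e+07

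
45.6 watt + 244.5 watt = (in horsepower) 0.389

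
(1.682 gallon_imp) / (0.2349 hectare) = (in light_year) 3.441e-22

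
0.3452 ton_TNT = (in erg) 1.444e+16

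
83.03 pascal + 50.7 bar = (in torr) 3.803e+04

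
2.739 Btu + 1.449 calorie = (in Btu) 2.745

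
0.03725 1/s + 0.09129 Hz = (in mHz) 128.5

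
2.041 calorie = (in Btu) 0.008094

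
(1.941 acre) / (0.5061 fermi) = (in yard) 1.697e+19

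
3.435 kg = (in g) 3435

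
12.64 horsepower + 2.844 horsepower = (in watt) 1.155e+04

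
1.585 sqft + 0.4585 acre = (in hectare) 0.1856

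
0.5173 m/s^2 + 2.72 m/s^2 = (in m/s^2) 3.237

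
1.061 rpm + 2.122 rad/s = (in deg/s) 127.9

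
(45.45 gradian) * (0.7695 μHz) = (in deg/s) 3.148e-05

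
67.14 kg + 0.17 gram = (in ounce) 2368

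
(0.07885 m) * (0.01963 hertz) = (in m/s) 0.001548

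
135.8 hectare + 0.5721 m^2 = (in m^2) 1.358e+06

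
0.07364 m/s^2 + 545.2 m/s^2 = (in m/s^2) 545.3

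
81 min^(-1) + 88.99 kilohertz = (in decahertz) 8899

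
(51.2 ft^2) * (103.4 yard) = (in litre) 4.497e+05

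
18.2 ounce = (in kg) 0.516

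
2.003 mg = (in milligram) 2.003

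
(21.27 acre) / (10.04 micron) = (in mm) 8.573e+12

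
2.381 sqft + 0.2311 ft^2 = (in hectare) 2.427e-05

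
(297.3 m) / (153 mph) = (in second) 4.347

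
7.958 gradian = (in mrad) 125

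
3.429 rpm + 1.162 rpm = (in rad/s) 0.4808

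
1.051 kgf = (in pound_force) 2.317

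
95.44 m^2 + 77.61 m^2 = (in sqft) 1863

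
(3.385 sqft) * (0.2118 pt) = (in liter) 0.0235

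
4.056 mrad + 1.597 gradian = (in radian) 0.02914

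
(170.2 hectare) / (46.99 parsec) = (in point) 3.327e-09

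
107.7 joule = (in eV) 6.722e+20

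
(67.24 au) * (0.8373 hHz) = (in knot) 1.637e+15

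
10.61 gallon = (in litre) 40.16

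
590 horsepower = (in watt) 4.4e+05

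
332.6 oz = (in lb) 20.79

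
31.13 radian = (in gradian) 1982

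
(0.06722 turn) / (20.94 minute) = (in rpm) 0.00321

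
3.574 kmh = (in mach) 0.002916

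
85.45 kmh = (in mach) 0.06971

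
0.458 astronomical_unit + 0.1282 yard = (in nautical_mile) 3.7e+07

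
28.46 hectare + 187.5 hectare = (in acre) 533.6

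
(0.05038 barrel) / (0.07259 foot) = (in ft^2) 3.897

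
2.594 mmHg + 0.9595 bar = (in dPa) 9.63e+05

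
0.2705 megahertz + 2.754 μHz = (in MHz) 0.2705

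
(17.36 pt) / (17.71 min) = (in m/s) 5.763e-06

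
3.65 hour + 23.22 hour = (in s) 9.673e+04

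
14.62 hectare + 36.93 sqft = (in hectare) 14.62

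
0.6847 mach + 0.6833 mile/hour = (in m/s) 233.4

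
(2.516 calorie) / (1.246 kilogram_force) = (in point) 2442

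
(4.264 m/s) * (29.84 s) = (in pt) 3.607e+05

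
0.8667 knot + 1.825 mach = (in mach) 1.826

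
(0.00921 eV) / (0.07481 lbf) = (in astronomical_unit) 2.964e-32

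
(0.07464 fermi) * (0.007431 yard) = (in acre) 1.253e-22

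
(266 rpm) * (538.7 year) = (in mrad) 4.732e+14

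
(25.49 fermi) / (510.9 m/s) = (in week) 8.249e-23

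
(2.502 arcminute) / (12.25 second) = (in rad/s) 5.941e-05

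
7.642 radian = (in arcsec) 1.576e+06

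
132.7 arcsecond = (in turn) 0.0001024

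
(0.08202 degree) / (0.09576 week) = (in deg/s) 1.416e-06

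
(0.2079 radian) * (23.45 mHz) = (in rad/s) 0.004875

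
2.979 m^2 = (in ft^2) 32.07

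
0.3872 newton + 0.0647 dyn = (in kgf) 0.03948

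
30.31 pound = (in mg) 1.375e+07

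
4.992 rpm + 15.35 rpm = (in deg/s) 122.1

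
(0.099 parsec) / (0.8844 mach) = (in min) 1.691e+11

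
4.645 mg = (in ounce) 0.0001638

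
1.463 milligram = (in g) 0.001463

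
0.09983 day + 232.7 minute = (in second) 2.259e+04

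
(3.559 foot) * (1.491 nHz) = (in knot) 3.144e-09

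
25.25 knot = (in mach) 0.03815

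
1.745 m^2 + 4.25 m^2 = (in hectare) 0.0005995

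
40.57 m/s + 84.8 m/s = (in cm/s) 1.254e+04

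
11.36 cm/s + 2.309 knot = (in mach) 0.003822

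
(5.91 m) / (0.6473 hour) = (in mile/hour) 0.005673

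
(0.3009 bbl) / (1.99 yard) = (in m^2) 0.02629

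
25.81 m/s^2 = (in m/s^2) 25.81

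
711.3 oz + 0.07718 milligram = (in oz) 711.3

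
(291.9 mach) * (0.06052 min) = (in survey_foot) 1.184e+06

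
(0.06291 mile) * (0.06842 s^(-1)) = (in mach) 0.02034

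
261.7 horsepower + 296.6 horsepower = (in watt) 4.163e+05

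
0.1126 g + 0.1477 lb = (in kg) 0.06711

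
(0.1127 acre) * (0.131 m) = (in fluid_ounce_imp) 2.103e+06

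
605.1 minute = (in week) 0.06003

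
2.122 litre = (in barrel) 0.01335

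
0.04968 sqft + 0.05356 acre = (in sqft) 2333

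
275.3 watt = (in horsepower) 0.3692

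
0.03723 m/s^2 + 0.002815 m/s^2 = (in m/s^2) 0.04004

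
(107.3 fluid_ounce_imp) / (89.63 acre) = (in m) 8.405e-09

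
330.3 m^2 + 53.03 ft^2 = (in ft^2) 3608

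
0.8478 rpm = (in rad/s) 0.08878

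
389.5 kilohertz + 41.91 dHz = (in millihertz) 3.895e+08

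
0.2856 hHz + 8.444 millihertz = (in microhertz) 2.857e+07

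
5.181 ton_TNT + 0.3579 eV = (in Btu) 2.055e+07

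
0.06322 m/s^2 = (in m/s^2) 0.06322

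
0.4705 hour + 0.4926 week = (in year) 0.009501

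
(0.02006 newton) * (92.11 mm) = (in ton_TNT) 4.416e-13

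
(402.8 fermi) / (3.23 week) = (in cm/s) 2.062e-17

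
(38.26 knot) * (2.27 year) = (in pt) 3.994e+12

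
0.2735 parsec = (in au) 5.641e+04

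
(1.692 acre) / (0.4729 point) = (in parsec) 1.33e-09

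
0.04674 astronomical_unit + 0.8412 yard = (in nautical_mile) 3.775e+06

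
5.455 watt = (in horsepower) 0.007315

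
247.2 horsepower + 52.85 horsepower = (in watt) 2.237e+05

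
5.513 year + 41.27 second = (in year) 5.513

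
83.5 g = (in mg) 8.35e+04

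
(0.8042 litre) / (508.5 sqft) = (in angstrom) 1.702e+05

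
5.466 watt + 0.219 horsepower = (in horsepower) 0.2263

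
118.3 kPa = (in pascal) 1.183e+05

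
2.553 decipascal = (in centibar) 0.0002553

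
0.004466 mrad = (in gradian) 0.0002843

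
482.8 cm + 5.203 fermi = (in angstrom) 4.828e+10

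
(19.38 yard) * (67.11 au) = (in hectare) 1.779e+10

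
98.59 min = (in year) 0.0001876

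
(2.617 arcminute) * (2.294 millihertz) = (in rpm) 1.668e-05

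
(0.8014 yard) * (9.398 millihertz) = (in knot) 0.01339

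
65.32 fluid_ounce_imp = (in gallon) 0.4903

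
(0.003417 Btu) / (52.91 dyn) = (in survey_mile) 4.234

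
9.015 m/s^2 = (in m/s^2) 9.015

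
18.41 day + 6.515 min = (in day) 18.41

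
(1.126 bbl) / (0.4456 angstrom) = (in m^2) 4.017e+09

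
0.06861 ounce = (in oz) 0.06861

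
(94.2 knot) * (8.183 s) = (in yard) 433.7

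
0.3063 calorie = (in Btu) 0.001215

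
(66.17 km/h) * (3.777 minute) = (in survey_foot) 1.367e+04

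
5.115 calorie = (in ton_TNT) 5.115e-09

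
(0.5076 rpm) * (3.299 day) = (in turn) 2411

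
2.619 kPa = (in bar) 0.02619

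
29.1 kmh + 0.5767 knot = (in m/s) 8.38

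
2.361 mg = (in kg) 2.361e-06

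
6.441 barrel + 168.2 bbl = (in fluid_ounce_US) 9.389e+05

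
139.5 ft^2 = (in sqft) 139.5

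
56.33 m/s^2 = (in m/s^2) 56.33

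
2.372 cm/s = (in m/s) 0.02372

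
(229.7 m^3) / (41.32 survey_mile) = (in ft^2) 0.03718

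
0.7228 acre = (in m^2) 2925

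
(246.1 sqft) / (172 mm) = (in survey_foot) 436.1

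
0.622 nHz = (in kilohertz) 6.22e-13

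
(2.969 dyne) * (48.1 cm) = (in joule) 1.428e-05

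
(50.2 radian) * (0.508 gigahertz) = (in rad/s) 2.55e+10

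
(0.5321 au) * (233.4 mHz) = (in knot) 3.611e+10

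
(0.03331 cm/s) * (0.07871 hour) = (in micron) 9.439e+04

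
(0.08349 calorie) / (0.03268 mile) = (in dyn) 664.2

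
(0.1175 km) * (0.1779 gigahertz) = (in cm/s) 2.09e+12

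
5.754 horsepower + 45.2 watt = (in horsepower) 5.815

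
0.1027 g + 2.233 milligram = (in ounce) 0.003701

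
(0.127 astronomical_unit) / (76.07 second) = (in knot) 4.855e+08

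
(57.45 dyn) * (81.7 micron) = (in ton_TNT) 1.122e-17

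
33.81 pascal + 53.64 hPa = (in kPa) 5.398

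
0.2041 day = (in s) 1.763e+04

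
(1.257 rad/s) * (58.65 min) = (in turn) 704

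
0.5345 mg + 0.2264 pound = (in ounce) 3.622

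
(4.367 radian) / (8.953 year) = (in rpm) 1.477e-07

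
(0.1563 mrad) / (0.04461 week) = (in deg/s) 3.319e-07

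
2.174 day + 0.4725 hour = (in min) 3159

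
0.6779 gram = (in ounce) 0.02391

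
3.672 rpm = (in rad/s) 0.3845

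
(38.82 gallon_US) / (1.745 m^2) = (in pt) 238.7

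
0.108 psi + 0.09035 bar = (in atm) 0.09652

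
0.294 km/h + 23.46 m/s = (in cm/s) 2354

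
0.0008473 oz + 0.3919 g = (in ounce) 0.01467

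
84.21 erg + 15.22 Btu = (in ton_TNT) 3.838e-06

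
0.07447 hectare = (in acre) 0.184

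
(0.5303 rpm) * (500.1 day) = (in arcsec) 4.949e+11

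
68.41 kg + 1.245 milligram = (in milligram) 6.841e+07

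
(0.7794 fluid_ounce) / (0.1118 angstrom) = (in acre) 509.5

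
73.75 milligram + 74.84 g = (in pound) 0.1652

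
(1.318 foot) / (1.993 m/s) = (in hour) 5.599e-05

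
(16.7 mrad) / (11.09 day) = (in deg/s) 9.986e-07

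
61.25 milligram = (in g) 0.06125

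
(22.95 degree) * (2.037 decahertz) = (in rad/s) 8.159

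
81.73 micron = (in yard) 8.938e-05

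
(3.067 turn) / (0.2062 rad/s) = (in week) 0.0001545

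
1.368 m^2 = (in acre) 0.000338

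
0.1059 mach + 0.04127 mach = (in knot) 97.41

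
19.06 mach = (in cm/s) 6.49e+05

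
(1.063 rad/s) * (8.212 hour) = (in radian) 3.143e+04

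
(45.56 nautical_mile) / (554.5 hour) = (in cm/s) 4.227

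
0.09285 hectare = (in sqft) 9994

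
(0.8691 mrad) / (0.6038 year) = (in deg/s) 2.615e-09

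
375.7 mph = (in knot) 326.5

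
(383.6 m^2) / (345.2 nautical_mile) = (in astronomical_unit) 4.011e-15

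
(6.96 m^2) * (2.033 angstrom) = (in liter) 1.415e-06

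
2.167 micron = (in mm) 0.002167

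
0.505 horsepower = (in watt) 376.6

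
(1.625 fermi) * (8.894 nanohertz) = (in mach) 4.245e-26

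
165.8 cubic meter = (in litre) 1.658e+05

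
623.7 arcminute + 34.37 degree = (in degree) 44.77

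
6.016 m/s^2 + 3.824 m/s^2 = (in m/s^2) 9.84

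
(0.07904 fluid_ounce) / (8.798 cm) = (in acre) 6.565e-09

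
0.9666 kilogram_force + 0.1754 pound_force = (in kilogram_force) 1.046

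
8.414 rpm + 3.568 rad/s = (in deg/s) 254.9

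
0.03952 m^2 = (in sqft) 0.4254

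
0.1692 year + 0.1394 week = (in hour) 1506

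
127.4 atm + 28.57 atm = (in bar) 158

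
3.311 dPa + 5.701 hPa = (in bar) 0.005704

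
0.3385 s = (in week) 5.597e-07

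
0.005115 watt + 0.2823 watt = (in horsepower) 0.0003854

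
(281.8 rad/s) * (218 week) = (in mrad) 3.715e+13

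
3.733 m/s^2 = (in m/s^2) 3.733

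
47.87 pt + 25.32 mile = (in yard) 4.456e+04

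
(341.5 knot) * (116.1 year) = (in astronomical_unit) 4.3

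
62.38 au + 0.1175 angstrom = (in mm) 9.332e+15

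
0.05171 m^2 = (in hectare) 5.171e-06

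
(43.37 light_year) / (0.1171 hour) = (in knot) 1.892e+15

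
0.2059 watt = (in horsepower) 0.0002761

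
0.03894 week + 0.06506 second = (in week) 0.03894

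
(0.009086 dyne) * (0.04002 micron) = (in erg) 3.636e-08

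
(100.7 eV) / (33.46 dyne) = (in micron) 4.822e-08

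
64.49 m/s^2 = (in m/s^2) 64.49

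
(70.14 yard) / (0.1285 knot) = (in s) 970.2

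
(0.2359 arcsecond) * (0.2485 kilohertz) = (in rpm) 0.002714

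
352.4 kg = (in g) 3.524e+05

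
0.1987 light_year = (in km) 1.88e+12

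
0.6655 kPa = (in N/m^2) 665.5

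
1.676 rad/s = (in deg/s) 96.03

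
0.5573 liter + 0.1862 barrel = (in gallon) 7.968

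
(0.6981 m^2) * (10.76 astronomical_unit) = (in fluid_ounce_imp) 3.955e+16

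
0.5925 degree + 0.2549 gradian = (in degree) 0.8219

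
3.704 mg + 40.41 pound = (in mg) 1.833e+07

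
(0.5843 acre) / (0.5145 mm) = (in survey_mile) 2856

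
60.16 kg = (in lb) 132.6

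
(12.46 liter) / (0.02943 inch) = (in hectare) 0.001667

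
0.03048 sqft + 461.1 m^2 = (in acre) 0.1139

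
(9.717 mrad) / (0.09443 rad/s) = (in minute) 0.001715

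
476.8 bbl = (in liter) 7.581e+04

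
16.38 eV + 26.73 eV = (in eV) 43.11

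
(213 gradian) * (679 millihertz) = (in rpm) 21.69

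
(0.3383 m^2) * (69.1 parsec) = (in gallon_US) 1.906e+20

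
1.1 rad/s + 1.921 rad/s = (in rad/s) 3.021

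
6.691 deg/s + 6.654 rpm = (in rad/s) 0.8136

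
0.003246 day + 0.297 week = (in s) 1.799e+05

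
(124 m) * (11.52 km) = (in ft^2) 1.538e+07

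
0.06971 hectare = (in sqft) 7504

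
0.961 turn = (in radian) 6.038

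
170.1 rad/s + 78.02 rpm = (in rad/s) 178.3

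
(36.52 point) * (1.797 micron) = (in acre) 5.721e-12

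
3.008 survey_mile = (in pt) 1.372e+07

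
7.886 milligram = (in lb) 1.739e-05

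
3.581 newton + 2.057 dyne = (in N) 3.581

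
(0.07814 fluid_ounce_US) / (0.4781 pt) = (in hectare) 1.37e-06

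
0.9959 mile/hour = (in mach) 0.001308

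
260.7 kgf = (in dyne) 2.557e+08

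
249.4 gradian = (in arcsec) 8.081e+05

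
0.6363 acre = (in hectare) 0.2575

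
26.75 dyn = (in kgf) 2.728e-05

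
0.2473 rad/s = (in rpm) 2.362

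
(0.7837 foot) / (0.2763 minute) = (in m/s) 0.01441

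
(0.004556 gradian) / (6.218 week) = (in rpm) 1.817e-10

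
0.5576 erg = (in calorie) 1.333e-08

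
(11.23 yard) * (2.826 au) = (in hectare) 4.341e+08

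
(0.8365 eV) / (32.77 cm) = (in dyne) 4.09e-14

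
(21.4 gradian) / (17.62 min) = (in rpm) 0.003036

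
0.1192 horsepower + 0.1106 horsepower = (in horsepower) 0.2298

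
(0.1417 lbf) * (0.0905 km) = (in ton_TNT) 1.363e-08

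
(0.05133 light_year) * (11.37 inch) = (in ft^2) 1.51e+15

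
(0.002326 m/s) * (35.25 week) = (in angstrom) 4.959e+14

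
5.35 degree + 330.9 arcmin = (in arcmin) 651.9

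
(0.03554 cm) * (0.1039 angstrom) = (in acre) 9.125e-19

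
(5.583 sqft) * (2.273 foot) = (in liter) 359.3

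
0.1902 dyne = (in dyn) 0.1902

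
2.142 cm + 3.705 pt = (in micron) 2.273e+04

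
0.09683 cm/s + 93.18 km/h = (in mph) 57.9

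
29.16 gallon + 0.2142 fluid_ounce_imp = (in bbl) 0.6943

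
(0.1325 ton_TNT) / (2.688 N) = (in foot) 6.766e+08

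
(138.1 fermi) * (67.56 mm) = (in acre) 2.306e-18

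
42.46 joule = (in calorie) 10.15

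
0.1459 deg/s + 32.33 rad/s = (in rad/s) 32.33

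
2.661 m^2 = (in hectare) 0.0002661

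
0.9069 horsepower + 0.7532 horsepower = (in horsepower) 1.66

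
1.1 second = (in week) 1.819e-06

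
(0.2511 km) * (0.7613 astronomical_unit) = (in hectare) 2.86e+09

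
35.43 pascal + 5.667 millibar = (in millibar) 6.021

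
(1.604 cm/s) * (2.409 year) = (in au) 8.146e-06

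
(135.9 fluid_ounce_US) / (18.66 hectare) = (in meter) 2.154e-08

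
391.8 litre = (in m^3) 0.3918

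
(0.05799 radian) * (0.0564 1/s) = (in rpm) 0.03123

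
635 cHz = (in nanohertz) 6.35e+09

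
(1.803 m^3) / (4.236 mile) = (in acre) 6.535e-08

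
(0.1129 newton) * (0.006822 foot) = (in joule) 0.0002348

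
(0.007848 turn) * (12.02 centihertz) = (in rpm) 0.0566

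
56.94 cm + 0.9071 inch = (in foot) 1.944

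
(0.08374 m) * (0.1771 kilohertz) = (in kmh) 53.39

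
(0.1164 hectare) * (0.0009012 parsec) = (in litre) 3.237e+19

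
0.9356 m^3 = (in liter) 935.6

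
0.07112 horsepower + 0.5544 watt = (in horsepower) 0.07186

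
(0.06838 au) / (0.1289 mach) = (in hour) 6.474e+04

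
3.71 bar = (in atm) 3.661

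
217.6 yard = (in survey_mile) 0.1236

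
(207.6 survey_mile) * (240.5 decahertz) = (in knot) 1.562e+09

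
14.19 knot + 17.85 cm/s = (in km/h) 26.92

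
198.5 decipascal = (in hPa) 0.1985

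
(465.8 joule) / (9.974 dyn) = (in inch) 1.839e+08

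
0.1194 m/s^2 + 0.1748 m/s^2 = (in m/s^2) 0.2942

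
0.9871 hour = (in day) 0.04113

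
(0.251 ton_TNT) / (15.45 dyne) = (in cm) 6.797e+14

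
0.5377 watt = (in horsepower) 0.0007211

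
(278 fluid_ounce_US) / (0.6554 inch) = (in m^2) 0.4939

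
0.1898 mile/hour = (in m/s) 0.08485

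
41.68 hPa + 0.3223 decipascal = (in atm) 0.04114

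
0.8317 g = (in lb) 0.001834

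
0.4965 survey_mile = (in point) 2.265e+06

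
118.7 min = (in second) 7122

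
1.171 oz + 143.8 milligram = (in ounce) 1.176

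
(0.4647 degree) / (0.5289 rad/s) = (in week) 2.536e-08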